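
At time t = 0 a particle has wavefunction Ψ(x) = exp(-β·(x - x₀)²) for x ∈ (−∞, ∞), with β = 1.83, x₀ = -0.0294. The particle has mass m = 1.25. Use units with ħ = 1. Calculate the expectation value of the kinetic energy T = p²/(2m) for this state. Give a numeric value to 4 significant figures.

0.7320

T = −(ħ²/2m) d²/dx², so ⟨T⟩ = −(ħ²/2m) ∫ Ψ*·Ψ'' dx / ∫|Ψ|² dx; with m = 1.25.
Gaussian moments (u = x − x₀): ∫u^(2j)·e^(−2βu²) du = (2j−1)!!/(4β)^j · √(π/(2β)), odd powers integrate to 0; here √(π/(2β)) = 0.92648. Derivatives: d/dx e^(−βu²) = −2βu·e^(−βu²), d²/dx² e^(−βu²) = (4β²u² − 2β)·e^(−βu²).
State is unnormalized: ∫|Ψ|² dx = 0.92648, and ∫Ψ*·(−ħ²/2m · Ψ'') dx = 0.67818, so ⟨T⟩ = 0.67818 / 0.92648.
⟨T⟩ = 0.73200.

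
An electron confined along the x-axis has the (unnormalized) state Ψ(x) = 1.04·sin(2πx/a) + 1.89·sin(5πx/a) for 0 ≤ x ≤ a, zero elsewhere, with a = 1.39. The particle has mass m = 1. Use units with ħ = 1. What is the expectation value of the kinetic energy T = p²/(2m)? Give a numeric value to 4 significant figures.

51.39

T = −(ħ²/2m) d²/dx², so ⟨T⟩ = −(ħ²/2m) ∫ Ψ*·Ψ'' dx / ∫|Ψ|² dx; with m = 1.
d²/dx² sin(jπx/a) = −(jπ/a)²·sin(jπx/a); on 0 ≤ x ≤ a, ∫sin²(jπx/a) dx = a/2 and ∫sin(jπx/a)·sin(lπx/a) dx = 0 for j ≠ l, so only diagonal terms survive in ∫|Ψ|² and ∫Ψ·Ψ″; ∫Ψ·Ψ′ dx = [Ψ²/2] between the walls = 0.
State is unnormalized: ∫|Ψ|² dx = 3.2343, and ∫Ψ*·(−ħ²/2m · Ψ'') dx = 166.20, so ⟨T⟩ = 166.20 / 3.2343.
⟨T⟩ = 51.387.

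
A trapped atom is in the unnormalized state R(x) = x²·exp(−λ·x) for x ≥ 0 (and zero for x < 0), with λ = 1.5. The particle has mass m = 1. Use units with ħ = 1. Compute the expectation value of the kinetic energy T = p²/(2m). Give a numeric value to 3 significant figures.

0.375

T = −(ħ²/2m) d²/dx², so ⟨T⟩ = −(ħ²/2m) ∫ R*·R'' dx / ∫|R|² dx; with m = 1.
Differentiate x²·exp(−λ·x) with the product rule; every integrand then reduces to terms xʲ·e^(−2λx) on [0, ∞), with ∫₀^∞ xʲ·e^(−2λx) dx = j!/(2λ)^(j+1).
State is unnormalized: ∫|R|² dx = 0.098765, and ∫R*·(−ħ²/2m · R'') dx = 0.037037, so ⟨T⟩ = 0.037037 / 0.098765.
⟨T⟩ = 0.37500.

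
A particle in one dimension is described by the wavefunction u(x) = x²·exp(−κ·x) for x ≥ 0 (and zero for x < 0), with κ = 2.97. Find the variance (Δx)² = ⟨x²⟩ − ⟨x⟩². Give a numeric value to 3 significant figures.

0.142

Compute ⟨x⟩ and ⟨x²⟩ separately, then (Δx)² = ⟨x²⟩ − ⟨x⟩².
Every integrand reduces to terms xʲ·e^(−2κx) on [0, ∞); use ∫₀^∞ xʲ·e^(−2κx) dx = j!/(2κ)^(j+1).
Normalization: ∫|u|² dx = 0.0032455.
⟨x⟩ = 0.84175 and ⟨x²⟩ = 0.85025.
(Δx)² = 0.85025 − (0.84175)² = 0.14171.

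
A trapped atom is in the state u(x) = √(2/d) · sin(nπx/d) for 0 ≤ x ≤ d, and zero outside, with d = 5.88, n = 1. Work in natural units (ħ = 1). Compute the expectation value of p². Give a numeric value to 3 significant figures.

0.285

p² u = −ħ² d²u/dx²; ⟨p²⟩ = −ħ² ∫ u*·u'' dx.
d/dx sin(nπx/d) = (nπ/d)·cos(nπx/d) and d²/dx² sin(nπx/d) = −(nπ/d)²·sin(nπx/d); on 0 ≤ x ≤ d, ∫sin²(nπx/d) dx = d/2 and ∫sin(nπx/d)·cos(nπx/d) dx = 0.
⟨p²⟩ = 0.28546.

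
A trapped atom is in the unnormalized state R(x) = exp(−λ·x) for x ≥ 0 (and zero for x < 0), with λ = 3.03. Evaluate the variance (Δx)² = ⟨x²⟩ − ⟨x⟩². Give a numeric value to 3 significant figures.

0.0272

Compute ⟨x⟩ and ⟨x²⟩ separately, then (Δx)² = ⟨x²⟩ − ⟨x⟩².
Every integrand reduces to terms xʲ·e^(−2λx) on [0, ∞); use ∫₀^∞ xʲ·e^(−2λx) dx = j!/(2λ)^(j+1).
Normalization: ∫|R|² dx = 0.16502.
⟨x⟩ = 0.16502 and ⟨x²⟩ = 0.054461.
(Δx)² = 0.054461 − (0.16502)² = 0.027230.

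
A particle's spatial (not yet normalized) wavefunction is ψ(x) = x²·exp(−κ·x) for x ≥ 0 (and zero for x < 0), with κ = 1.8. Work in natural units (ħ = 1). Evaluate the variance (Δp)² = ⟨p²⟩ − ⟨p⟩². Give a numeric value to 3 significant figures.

1.08

Compute ⟨p⟩ and ⟨p²⟩ separately; (Δp)² = ⟨p²⟩ − ⟨p⟩².
Differentiate x²·exp(−κ·x) with the product rule; every integrand then reduces to terms xʲ·e^(−2κx) on [0, ∞), with ∫₀^∞ xʲ·e^(−2κx) dx = j!/(2κ)^(j+1).
Normalization: ∫|ψ|² dx = 0.039692.
⟨p⟩ = 0.0000 and ⟨p²⟩ = 1.0800.
(Δp)² = 1.0800 − (0.0000)² = 1.0800.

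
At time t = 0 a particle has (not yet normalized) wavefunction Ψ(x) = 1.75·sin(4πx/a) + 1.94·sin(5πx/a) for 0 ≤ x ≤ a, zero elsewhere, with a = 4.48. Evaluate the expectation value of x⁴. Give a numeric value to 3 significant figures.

⟨x⁴⟩ = ∫ x⁴·|Ψ|² dx / ∫|Ψ|² dx (integrals over the domain).
On 0 ≤ x ≤ a (j ≠ l): ∫sin²(jπx/a) dx = a/2, ∫sin(jπx/a)·sin(lπx/a) dx = 0; diagonal moments ∫x·sin²(jπx/a) dx = a²/4, ∫x²·sin²(jπx/a) dx = a³·(1/6 − 1/(4j²π²)); cross terms ∫x·sin(jπx/a)·sin(lπx/a) dx = 0 for j + l even and −4jla²/(π²(j² − l²)²) for j + l odd, ∫x²·sin(jπx/a)·sin(lπx/a) dx = (−1)^(j+l)·4jla³/(π²(j² − l²)²); higher powers the same way via product-to-sum and parts.
State is unnormalized: ∫|Ψ|² dx = 15.290, and ∫Ψ*·x⁴·Ψ dx = 257.73, so ⟨x⁴⟩ = 257.73 / 15.290.
⟨x⁴⟩ = 16.856.

16.9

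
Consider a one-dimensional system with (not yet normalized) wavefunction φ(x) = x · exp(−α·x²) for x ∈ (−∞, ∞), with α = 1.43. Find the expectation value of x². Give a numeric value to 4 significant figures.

0.5245

⟨x²⟩ = ∫ x²·|φ|² dx / ∫|φ|² dx (integrals over the domain).
Expand each integrand as polynomial × e^(−2αx²) and use ∫x^(2j)·e^(−2αx²) dx = (2j−1)!!/(4α)^j · √(π/(2α)), odd powers → 0; here √(π/(2α)) = 1.0481.
State is unnormalized: ∫|φ|² dx = 0.18323, and ∫φ*·x²·φ dx = 0.096099, so ⟨x²⟩ = 0.096099 / 0.18323.
⟨x²⟩ = 0.52448.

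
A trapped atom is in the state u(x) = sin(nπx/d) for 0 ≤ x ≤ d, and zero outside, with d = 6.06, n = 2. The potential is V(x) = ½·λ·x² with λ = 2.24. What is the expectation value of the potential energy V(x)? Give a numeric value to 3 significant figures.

⟨V⟩ = ∫ V(x)·|u|² dx / ∫|u|² dx.
With sin²θ = (1 − cos2θ)/2 on 0 ≤ x ≤ d: ∫sin²(nπx/d) dx = d/2, ∫x·sin²(nπx/d) dx = d²/4, ∫x²·sin²(nπx/d) dx = d³·(1/6 − 1/(4n²π²)); higher powers xᵏ the same way, integrating xᵏ·cos(2nπx/d) by parts.
State is unnormalized: ∫|u|² dx = 3.0300, and ∫u*·V(x)·u dx = 39.963, so ⟨V⟩ = 39.963 / 3.0300.
⟨V⟩ = 13.189.

13.2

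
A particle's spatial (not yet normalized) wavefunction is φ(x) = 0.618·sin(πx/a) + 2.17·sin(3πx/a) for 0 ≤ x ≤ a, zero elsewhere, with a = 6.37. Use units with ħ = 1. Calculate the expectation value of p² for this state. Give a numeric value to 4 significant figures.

2.043

p² φ = −ħ² d²φ/dx²; ⟨p²⟩ = −ħ² ∫ φ*·φ'' dx / ∫|φ|² dx.
d²/dx² sin(jπx/a) = −(jπ/a)²·sin(jπx/a); on 0 ≤ x ≤ a, ∫sin²(jπx/a) dx = a/2 and ∫sin(jπx/a)·sin(lπx/a) dx = 0 for j ≠ l, so only diagonal terms survive in ∫|φ|² and ∫φ·φ″; ∫φ·φ′ dx = [φ²/2] between the walls = 0.
State is unnormalized: ∫|φ|² dx = 16.214, and ∫φ*·(−ħ² φ'') dx = 33.127, so ⟨p²⟩ = 33.127 / 16.214.
⟨p²⟩ = 2.0431.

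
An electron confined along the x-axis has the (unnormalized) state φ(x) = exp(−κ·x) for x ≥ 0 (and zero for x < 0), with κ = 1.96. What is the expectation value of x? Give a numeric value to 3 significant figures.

0.255

⟨x⟩ = ∫ x·|φ|² dx / ∫|φ|² dx (integrals over the domain).
Every integrand reduces to terms xʲ·e^(−2κx) on [0, ∞); use ∫₀^∞ xʲ·e^(−2κx) dx = j!/(2κ)^(j+1).
State is unnormalized: ∫|φ|² dx = 0.25510, and ∫φ*·x·φ dx = 0.065077, so ⟨x⟩ = 0.065077 / 0.25510.
⟨x⟩ = 0.25510.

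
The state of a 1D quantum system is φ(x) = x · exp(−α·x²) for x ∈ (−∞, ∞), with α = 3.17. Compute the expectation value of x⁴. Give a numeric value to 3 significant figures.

0.0933

⟨x⁴⟩ = ∫ x⁴·|φ|² dx / ∫|φ|² dx (integrals over the domain).
Expand each integrand as polynomial × e^(−2αx²) and use ∫x^(2j)·e^(−2αx²) dx = (2j−1)!!/(4α)^j · √(π/(2α)), odd powers → 0; here √(π/(2α)) = 0.70393.
State is unnormalized: ∫|φ|² dx = 0.055515, and ∫φ*·x⁴·φ dx = 0.0051792, so ⟨x⁴⟩ = 0.0051792 / 0.055515.
⟨x⁴⟩ = 0.093294.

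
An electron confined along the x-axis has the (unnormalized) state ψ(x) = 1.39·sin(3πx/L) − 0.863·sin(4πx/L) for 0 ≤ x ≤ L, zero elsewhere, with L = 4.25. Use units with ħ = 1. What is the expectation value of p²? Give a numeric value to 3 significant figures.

5.98

p² ψ = −ħ² d²ψ/dx²; ⟨p²⟩ = −ħ² ∫ ψ*·ψ'' dx / ∫|ψ|² dx.
d²/dx² sin(jπx/L) = −(jπ/L)²·sin(jπx/L); on 0 ≤ x ≤ L, ∫sin²(jπx/L) dx = L/2 and ∫sin(jπx/L)·sin(lπx/L) dx = 0 for j ≠ l, so only diagonal terms survive in ∫|ψ|² and ∫ψ·ψ″; ∫ψ·ψ′ dx = [ψ²/2] between the walls = 0.
State is unnormalized: ∫|ψ|² dx = 5.6883, and ∫ψ*·(−ħ² ψ'') dx = 34.027, so ⟨p²⟩ = 34.027 / 5.6883.
⟨p²⟩ = 5.9819.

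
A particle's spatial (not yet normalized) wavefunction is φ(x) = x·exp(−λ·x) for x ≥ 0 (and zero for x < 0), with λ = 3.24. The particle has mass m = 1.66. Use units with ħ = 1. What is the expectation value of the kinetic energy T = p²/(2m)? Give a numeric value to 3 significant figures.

T = −(ħ²/2m) d²/dx², so ⟨T⟩ = −(ħ²/2m) ∫ φ*·φ'' dx / ∫|φ|² dx; with m = 1.66.
Differentiate x·exp(−λ·x) with the product rule; every integrand then reduces to terms xʲ·e^(−2λx) on [0, ∞), with ∫₀^∞ xʲ·e^(−2λx) dx = j!/(2λ)^(j+1).
State is unnormalized: ∫|φ|² dx = 0.0073503, and ∫φ*·(−ħ²/2m · φ'') dx = 0.023241, so ⟨T⟩ = 0.023241 / 0.0073503.
⟨T⟩ = 3.1619.

3.16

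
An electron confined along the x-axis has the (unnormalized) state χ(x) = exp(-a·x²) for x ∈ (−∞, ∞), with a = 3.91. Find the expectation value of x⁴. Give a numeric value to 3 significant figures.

0.0123

⟨x⁴⟩ = ∫ x⁴·|χ|² dx / ∫|χ|² dx (integrals over the domain).
Gaussian moments: ∫x^(2j)·e^(−2ax²) dx = (2j−1)!!/(4a)^j · √(π/(2a)), odd powers integrate to 0; here √(π/(2a)) = 0.63383.
State is unnormalized: ∫|χ|² dx = 0.63383, and ∫χ*·x⁴·χ dx = 0.0077735, so ⟨x⁴⟩ = 0.0077735 / 0.63383.
⟨x⁴⟩ = 0.012264.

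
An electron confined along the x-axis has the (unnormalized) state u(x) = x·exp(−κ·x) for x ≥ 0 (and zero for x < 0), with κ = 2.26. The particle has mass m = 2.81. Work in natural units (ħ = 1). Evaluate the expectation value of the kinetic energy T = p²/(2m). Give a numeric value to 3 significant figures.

0.909

T = −(ħ²/2m) d²/dx², so ⟨T⟩ = −(ħ²/2m) ∫ u*·u'' dx / ∫|u|² dx; with m = 2.81.
Differentiate x·exp(−κ·x) with the product rule; every integrand then reduces to terms xʲ·e^(−2κx) on [0, ∞), with ∫₀^∞ xʲ·e^(−2κx) dx = j!/(2κ)^(j+1).
State is unnormalized: ∫|u|² dx = 0.021658, and ∫u*·(−ħ²/2m · u'') dx = 0.019683, so ⟨T⟩ = 0.019683 / 0.021658.
⟨T⟩ = 0.90883.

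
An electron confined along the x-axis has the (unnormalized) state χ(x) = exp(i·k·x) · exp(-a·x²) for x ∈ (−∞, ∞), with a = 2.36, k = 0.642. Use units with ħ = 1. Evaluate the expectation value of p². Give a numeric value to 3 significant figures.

2.77

p² χ = −ħ² d²χ/dx²; ⟨p²⟩ = −ħ² ∫ χ*·χ'' dx / ∫|χ|² dx.
Gaussian moments: ∫x^(2j)·e^(−2ax²) dx = (2j−1)!!/(4a)^j · √(π/(2a)), odd powers integrate to 0; here √(π/(2a)) = 0.81584. Derivatives: χ′ = (ik − 2ax)·χ, χ″ = ((ik − 2ax)² − 2a)·χ; the odd-in-x pieces drop out.
State is unnormalized: ∫|χ|² dx = 0.81584, and ∫χ*·(−ħ² χ'') dx = 2.2616, so ⟨p²⟩ = 2.2616 / 0.81584.
⟨p²⟩ = 2.7722.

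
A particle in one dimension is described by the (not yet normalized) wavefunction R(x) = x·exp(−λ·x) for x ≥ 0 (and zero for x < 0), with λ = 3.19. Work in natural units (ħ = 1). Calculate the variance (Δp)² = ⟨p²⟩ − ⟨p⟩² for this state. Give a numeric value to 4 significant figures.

Compute ⟨p⟩ and ⟨p²⟩ separately; (Δp)² = ⟨p²⟩ − ⟨p⟩².
Differentiate x·exp(−λ·x) with the product rule; every integrand then reduces to terms xʲ·e^(−2λx) on [0, ∞), with ∫₀^∞ xʲ·e^(−2λx) dx = j!/(2λ)^(j+1).
Normalization: ∫|R|² dx = 0.0077014.
⟨p⟩ = 0.0000 and ⟨p²⟩ = 10.176.
(Δp)² = 10.176 − (0.0000)² = 10.176.

10.18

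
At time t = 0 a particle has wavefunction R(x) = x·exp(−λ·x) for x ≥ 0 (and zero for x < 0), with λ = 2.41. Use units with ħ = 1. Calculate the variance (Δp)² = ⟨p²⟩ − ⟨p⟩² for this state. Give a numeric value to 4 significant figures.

Compute ⟨p⟩ and ⟨p²⟩ separately; (Δp)² = ⟨p²⟩ − ⟨p⟩².
Differentiate x·exp(−λ·x) with the product rule; every integrand then reduces to terms xʲ·e^(−2λx) on [0, ∞), with ∫₀^∞ xʲ·e^(−2λx) dx = j!/(2λ)^(j+1).
Normalization: ∫|R|² dx = 0.017860.
⟨p⟩ = 0.0000 and ⟨p²⟩ = 5.8081.
(Δp)² = 5.8081 − (0.0000)² = 5.8081.

5.808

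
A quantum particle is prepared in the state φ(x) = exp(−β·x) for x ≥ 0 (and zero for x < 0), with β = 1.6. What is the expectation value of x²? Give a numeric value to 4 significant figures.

0.1953

⟨x²⟩ = ∫ x²·|φ|² dx / ∫|φ|² dx (integrals over the domain).
Every integrand reduces to terms xʲ·e^(−2βx) on [0, ∞); use ∫₀^∞ xʲ·e^(−2βx) dx = j!/(2β)^(j+1).
State is unnormalized: ∫|φ|² dx = 0.31250, and ∫φ*·x²·φ dx = 0.061035, so ⟨x²⟩ = 0.061035 / 0.31250.
⟨x²⟩ = 0.19531.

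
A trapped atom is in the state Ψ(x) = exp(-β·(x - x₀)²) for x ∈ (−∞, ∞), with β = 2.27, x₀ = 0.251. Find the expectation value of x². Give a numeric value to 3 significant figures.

0.173

⟨x²⟩ = ∫ x²·|Ψ|² dx / ∫|Ψ|² dx (integrals over the domain).
Gaussian moments (u = x − x₀): ∫u^(2j)·e^(−2βu²) du = (2j−1)!!/(4β)^j · √(π/(2β)), odd powers integrate to 0; here √(π/(2β)) = 0.83185.
State is unnormalized: ∫|Ψ|² dx = 0.83185, and ∫Ψ*·x²·Ψ dx = 0.14402, so ⟨x²⟩ = 0.14402 / 0.83185.
⟨x²⟩ = 0.17313.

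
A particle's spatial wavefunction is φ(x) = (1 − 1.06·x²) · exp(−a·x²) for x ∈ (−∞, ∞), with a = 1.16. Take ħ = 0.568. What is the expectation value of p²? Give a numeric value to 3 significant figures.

0.975

p² φ = −ħ² d²φ/dx²; ⟨p²⟩ = −ħ² ∫ φ*·φ'' dx / ∫|φ|² dx.
Expand each integrand as polynomial × e^(−2ax²) and use ∫x^(2j)·e^(−2ax²) dx = (2j−1)!!/(4a)^j · √(π/(2a)), odd powers → 0; here √(π/(2a)) = 1.1637. Differentiate with the product rule, d/dx e^(−ax²) = −2ax·e^(−ax²).
State is unnormalized: ∫|φ|² dx = 0.81419, and ∫φ*·(−ħ² φ'') dx = 0.79357, so ⟨p²⟩ = 0.79357 / 0.81419.
⟨p²⟩ = 0.97468.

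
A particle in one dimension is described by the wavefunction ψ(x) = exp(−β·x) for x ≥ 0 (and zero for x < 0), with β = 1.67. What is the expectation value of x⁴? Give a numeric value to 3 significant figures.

0.193

⟨x⁴⟩ = ∫ x⁴·|ψ|² dx / ∫|ψ|² dx (integrals over the domain).
Every integrand reduces to terms xʲ·e^(−2βx) on [0, ∞); use ∫₀^∞ xʲ·e^(−2βx) dx = j!/(2β)^(j+1).
State is unnormalized: ∫|ψ|² dx = 0.29940, and ∫ψ*·x⁴·ψ dx = 0.057740, so ⟨x⁴⟩ = 0.057740 / 0.29940.
⟨x⁴⟩ = 0.19285.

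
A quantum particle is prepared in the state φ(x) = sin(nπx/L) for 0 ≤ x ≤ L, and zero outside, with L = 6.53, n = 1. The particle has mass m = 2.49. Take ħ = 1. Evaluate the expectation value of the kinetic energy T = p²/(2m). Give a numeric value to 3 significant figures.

0.0465

T = −(ħ²/2m) d²/dx², so ⟨T⟩ = −(ħ²/2m) ∫ φ*·φ'' dx / ∫|φ|² dx; with m = 2.49.
d/dx sin(nπx/L) = (nπ/L)·cos(nπx/L) and d²/dx² sin(nπx/L) = −(nπ/L)²·sin(nπx/L); on 0 ≤ x ≤ L, ∫sin²(nπx/L) dx = L/2 and ∫sin(nπx/L)·cos(nπx/L) dx = 0.
State is unnormalized: ∫|φ|² dx = 3.2650, and ∫φ*·(−ħ²/2m · φ'') dx = 0.15175, so ⟨T⟩ = 0.15175 / 3.2650.
⟨T⟩ = 0.046478.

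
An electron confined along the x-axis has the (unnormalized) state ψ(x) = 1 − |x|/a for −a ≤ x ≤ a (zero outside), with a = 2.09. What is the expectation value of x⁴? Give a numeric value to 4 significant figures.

0.5452

⟨x⁴⟩ = ∫ x⁴·|ψ|² dx / ∫|ψ|² dx (integrals over the domain).
ψ is even, so ∫ over [−a, a] = 2∫₀ᵃ with ψ = 1 − x/a there: ∫₀ᵃ (1 − x/a)² dx = a/3, ∫₀ᵃ x²(1 − x/a)² dx = a³/30, ∫₀ᵃ x⁴(1 − x/a)² dx = a⁵/105.
State is unnormalized: ∫|ψ|² dx = 1.3933, and ∫ψ*·x⁴·ψ dx = 0.75958, so ⟨x⁴⟩ = 0.75958 / 1.3933.
⟨x⁴⟩ = 0.54515.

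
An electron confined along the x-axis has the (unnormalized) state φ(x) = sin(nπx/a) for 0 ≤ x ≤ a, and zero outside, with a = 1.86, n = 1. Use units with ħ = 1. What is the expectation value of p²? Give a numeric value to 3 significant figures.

2.85

p² φ = −ħ² d²φ/dx²; ⟨p²⟩ = −ħ² ∫ φ*·φ'' dx / ∫|φ|² dx.
d/dx sin(nπx/a) = (nπ/a)·cos(nπx/a) and d²/dx² sin(nπx/a) = −(nπ/a)²·sin(nπx/a); on 0 ≤ x ≤ a, ∫sin²(nπx/a) dx = a/2 and ∫sin(nπx/a)·cos(nπx/a) dx = 0.
State is unnormalized: ∫|φ|² dx = 0.93000, and ∫φ*·(−ħ² φ'') dx = 2.6531, so ⟨p²⟩ = 2.6531 / 0.93000.
⟨p²⟩ = 2.8528.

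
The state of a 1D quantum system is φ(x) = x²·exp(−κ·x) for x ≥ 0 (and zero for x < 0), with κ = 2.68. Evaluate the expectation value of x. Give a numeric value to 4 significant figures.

0.9328

⟨x⟩ = ∫ x·|φ|² dx / ∫|φ|² dx (integrals over the domain).
Every integrand reduces to terms xʲ·e^(−2κx) on [0, ∞); use ∫₀^∞ xʲ·e^(−2κx) dx = j!/(2κ)^(j+1).
State is unnormalized: ∫|φ|² dx = 0.0054248, and ∫φ*·x·φ dx = 0.0050605, so ⟨x⟩ = 0.0050605 / 0.0054248.
⟨x⟩ = 0.93284.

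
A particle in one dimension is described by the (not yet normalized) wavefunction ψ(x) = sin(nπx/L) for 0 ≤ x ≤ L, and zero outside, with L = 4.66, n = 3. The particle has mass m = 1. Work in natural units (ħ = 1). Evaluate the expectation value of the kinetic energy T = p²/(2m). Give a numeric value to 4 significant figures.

T = −(ħ²/2m) d²/dx², so ⟨T⟩ = −(ħ²/2m) ∫ ψ*·ψ'' dx / ∫|ψ|² dx; with m = 1.
d/dx sin(nπx/L) = (nπ/L)·cos(nπx/L) and d²/dx² sin(nπx/L) = −(nπ/L)²·sin(nπx/L); on 0 ≤ x ≤ L, ∫sin²(nπx/L) dx = L/2 and ∫sin(nπx/L)·cos(nπx/L) dx = 0.
State is unnormalized: ∫|ψ|² dx = 2.3300, and ∫ψ*·(−ħ²/2m · ψ'') dx = 4.7654, so ⟨T⟩ = 4.7654 / 2.3300.
⟨T⟩ = 2.0452.

2.045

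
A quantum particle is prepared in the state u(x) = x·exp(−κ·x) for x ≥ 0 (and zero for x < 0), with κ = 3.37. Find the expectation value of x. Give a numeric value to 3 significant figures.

⟨x⟩ = ∫ x·|u|² dx / ∫|u|² dx (integrals over the domain).
Every integrand reduces to terms xʲ·e^(−2κx) on [0, ∞); use ∫₀^∞ xʲ·e^(−2κx) dx = j!/(2κ)^(j+1).
State is unnormalized: ∫|u|² dx = 0.0065321, and ∫u*·x·u dx = 0.0029074, so ⟨x⟩ = 0.0029074 / 0.0065321.
⟨x⟩ = 0.44510.

0.445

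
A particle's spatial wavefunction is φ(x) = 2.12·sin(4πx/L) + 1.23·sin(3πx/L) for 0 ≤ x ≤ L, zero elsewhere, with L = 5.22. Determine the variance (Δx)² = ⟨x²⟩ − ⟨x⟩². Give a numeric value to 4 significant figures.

Compute ⟨x⟩ and ⟨x²⟩ separately, then (Δx)² = ⟨x²⟩ − ⟨x⟩².
On 0 ≤ x ≤ L (j ≠ l): ∫sin²(jπx/L) dx = L/2, ∫sin(jπx/L)·sin(lπx/L) dx = 0; diagonal moments ∫x·sin²(jπx/L) dx = L²/4, ∫x²·sin²(jπx/L) dx = L³·(1/6 − 1/(4j²π²)); cross terms ∫x·sin(jπx/L)·sin(lπx/L) dx = 0 for j + l even and −4jlL²/(π²(j² − l²)²) for j + l odd, ∫x²·sin(jπx/L)·sin(lπx/L) dx = (−1)^(j+l)·4jlL³/(π²(j² − l²)²); higher powers the same way via product-to-sum and parts.
Normalization: ∫|φ|² dx = 15.679.
⟨x⟩ = 1.7104 and ⟨x²⟩ = 4.2838.
(Δx)² = 4.2838 − (1.7104)² = 1.3583.

1.358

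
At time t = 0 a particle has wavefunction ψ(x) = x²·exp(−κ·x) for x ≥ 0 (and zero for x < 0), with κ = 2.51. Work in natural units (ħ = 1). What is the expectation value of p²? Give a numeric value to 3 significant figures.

p² ψ = −ħ² d²ψ/dx²; ⟨p²⟩ = −ħ² ∫ ψ*·ψ'' dx / ∫|ψ|² dx.
Differentiate x²·exp(−κ·x) with the product rule; every integrand then reduces to terms xʲ·e^(−2κx) on [0, ∞), with ∫₀^∞ xʲ·e^(−2κx) dx = j!/(2κ)^(j+1).
State is unnormalized: ∫|ψ|² dx = 0.0075282, and ∫ψ*·(−ħ² ψ'') dx = 0.015810, so ⟨p²⟩ = 0.015810 / 0.0075282.
⟨p²⟩ = 2.1000.

2.10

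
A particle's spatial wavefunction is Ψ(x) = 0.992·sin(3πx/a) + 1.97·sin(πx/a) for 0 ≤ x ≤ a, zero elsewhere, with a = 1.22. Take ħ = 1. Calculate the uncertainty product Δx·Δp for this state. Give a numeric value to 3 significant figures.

Δx = √(⟨x²⟩−⟨x⟩²), Δp = √(⟨p²⟩−⟨p⟩²).
On 0 ≤ x ≤ a (j ≠ l): ∫sin²(jπx/a) dx = a/2, ∫sin(jπx/a)·sin(lπx/a) dx = 0; diagonal moments ∫x·sin²(jπx/a) dx = a²/4, ∫x²·sin²(jπx/a) dx = a³·(1/6 − 1/(4j²π²)); cross terms ∫x·sin(jπx/a)·sin(lπx/a) dx = 0 for j + l even and −4jla²/(π²(j² − l²)²) for j + l odd, ∫x²·sin(jπx/a)·sin(lπx/a) dx = (−1)^(j+l)·4jla³/(π²(j² − l²)²); higher powers the same way via product-to-sum and parts. d²/dx² sin(jπx/a) = −(jπ/a)²·sin(jπx/a); on 0 ≤ x ≤ a, ∫sin²(jπx/a) dx = a/2 and ∫sin(jπx/a)·sin(lπx/a) dx = 0 for j ≠ l, so only diagonal terms survive in ∫|Ψ|² and ∫Ψ·Ψ″; ∫Ψ·Ψ′ dx = [Ψ²/2] between the walls = 0.
Normalization: ∫|Ψ|² dx = 2.9676.
⟨x⟩ = 0.61000, ⟨x²⟩ = 0.47972 ⇒ Δx = 0.32806.
⟨p⟩ = 0.0000, ⟨p²⟩ = 17.361 ⇒ Δp = 4.1667.
Δx·Δp = 1.3669.

1.37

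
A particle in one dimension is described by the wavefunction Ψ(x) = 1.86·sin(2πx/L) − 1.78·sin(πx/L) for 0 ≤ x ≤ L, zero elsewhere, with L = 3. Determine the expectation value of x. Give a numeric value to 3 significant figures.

2.04

⟨x⟩ = ∫ x·|Ψ|² dx / ∫|Ψ|² dx (integrals over the domain).
On 0 ≤ x ≤ L (j ≠ l): ∫sin²(jπx/L) dx = L/2, ∫sin(jπx/L)·sin(lπx/L) dx = 0; diagonal moments ∫x·sin²(jπx/L) dx = L²/4, ∫x²·sin²(jπx/L) dx = L³·(1/6 − 1/(4j²π²)); cross terms ∫x·sin(jπx/L)·sin(lπx/L) dx = 0 for j + l even and −4jlL²/(π²(j² − l²)²) for j + l odd, ∫x²·sin(jπx/L)·sin(lπx/L) dx = (−1)^(j+l)·4jlL³/(π²(j² − l²)²); higher powers the same way via product-to-sum and parts.
State is unnormalized: ∫|Ψ|² dx = 9.9420, and ∫Ψ*·x·Ψ dx = 20.280, so ⟨x⟩ = 20.280 / 9.9420.
⟨x⟩ = 2.0399.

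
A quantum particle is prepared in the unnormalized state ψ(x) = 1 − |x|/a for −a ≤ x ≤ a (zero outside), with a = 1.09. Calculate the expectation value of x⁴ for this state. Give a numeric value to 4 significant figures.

⟨x⁴⟩ = ∫ x⁴·|ψ|² dx / ∫|ψ|² dx (integrals over the domain).
ψ is even, so ∫ over [−a, a] = 2∫₀ᵃ with ψ = 1 − x/a there: ∫₀ᵃ (1 − x/a)² dx = a/3, ∫₀ᵃ x²(1 − x/a)² dx = a³/30, ∫₀ᵃ x⁴(1 − x/a)² dx = a⁵/105.
State is unnormalized: ∫|ψ|² dx = 0.72667, and ∫ψ*·x⁴·ψ dx = 0.029307, so ⟨x⁴⟩ = 0.029307 / 0.72667.
⟨x⁴⟩ = 0.040331.

0.04033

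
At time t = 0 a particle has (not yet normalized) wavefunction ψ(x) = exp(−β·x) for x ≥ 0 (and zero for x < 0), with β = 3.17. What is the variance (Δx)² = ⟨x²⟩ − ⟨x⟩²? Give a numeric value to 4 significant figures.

Compute ⟨x⟩ and ⟨x²⟩ separately, then (Δx)² = ⟨x²⟩ − ⟨x⟩².
Every integrand reduces to terms xʲ·e^(−2βx) on [0, ∞); use ∫₀^∞ xʲ·e^(−2βx) dx = j!/(2β)^(j+1).
Normalization: ∫|ψ|² dx = 0.15773.
⟨x⟩ = 0.15773 and ⟨x²⟩ = 0.049757.
(Δx)² = 0.049757 − (0.15773)² = 0.024878.

0.02488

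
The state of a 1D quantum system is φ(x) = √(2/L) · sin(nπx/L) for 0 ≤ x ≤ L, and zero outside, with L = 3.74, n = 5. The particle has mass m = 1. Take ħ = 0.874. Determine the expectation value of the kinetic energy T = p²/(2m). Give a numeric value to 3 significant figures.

T = −(ħ²/2m) d²/dx², so ⟨T⟩ = −(ħ²/2m) ∫ φ*·φ'' dx; with m = 1.
d/dx sin(nπx/L) = (nπ/L)·cos(nπx/L) and d²/dx² sin(nπx/L) = −(nπ/L)²·sin(nπx/L); on 0 ≤ x ≤ L, ∫sin²(nπx/L) dx = L/2 and ∫sin(nπx/L)·cos(nπx/L) dx = 0.
⟨T⟩ = 6.7374.

6.74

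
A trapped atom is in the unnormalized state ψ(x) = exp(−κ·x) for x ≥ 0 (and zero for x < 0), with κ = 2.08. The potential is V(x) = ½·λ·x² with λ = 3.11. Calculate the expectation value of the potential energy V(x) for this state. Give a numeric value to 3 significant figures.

0.180

⟨V⟩ = ∫ V(x)·|ψ|² dx / ∫|ψ|² dx.
Every integrand reduces to terms xʲ·e^(−2κx) on [0, ∞); use ∫₀^∞ xʲ·e^(−2κx) dx = j!/(2κ)^(j+1).
State is unnormalized: ∫|ψ|² dx = 0.24038, and ∫ψ*·V(x)·ψ dx = 0.043200, so ⟨V⟩ = 0.043200 / 0.24038.
⟨V⟩ = 0.17971.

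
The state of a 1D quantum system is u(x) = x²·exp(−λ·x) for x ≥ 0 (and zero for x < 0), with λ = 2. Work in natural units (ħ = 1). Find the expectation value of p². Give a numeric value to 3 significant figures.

1.33

p² u = −ħ² d²u/dx²; ⟨p²⟩ = −ħ² ∫ u*·u'' dx / ∫|u|² dx.
Differentiate x²·exp(−λ·x) with the product rule; every integrand then reduces to terms xʲ·e^(−2λx) on [0, ∞), with ∫₀^∞ xʲ·e^(−2λx) dx = j!/(2λ)^(j+1).
State is unnormalized: ∫|u|² dx = 0.023438, and ∫u*·(−ħ² u'') dx = 0.031250, so ⟨p²⟩ = 0.031250 / 0.023438.
⟨p²⟩ = 1.3333.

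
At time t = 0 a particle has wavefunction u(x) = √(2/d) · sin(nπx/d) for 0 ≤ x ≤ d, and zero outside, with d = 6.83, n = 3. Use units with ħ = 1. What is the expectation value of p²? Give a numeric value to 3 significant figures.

1.90

p² u = −ħ² d²u/dx²; ⟨p²⟩ = −ħ² ∫ u*·u'' dx.
d/dx sin(nπx/d) = (nπ/d)·cos(nπx/d) and d²/dx² sin(nπx/d) = −(nπ/d)²·sin(nπx/d); on 0 ≤ x ≤ d, ∫sin²(nπx/d) dx = d/2 and ∫sin(nπx/d)·cos(nπx/d) dx = 0.
⟨p²⟩ = 1.9041.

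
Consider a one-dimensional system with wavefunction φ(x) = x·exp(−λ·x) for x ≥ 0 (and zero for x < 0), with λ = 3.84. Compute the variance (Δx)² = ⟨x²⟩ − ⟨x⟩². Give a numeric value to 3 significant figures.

Compute ⟨x⟩ and ⟨x²⟩ separately, then (Δx)² = ⟨x²⟩ − ⟨x⟩².
Every integrand reduces to terms xʲ·e^(−2λx) on [0, ∞); use ∫₀^∞ xʲ·e^(−2λx) dx = j!/(2λ)^(j+1).
Normalization: ∫|φ|² dx = 0.0044152.
⟨x⟩ = 0.39063 and ⟨x²⟩ = 0.20345.
(Δx)² = 0.20345 − (0.39063)² = 0.050863.

0.0509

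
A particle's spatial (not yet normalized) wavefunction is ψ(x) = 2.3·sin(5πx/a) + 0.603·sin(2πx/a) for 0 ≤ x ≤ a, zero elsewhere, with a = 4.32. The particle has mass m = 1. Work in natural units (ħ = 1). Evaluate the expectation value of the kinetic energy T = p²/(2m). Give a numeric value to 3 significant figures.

T = −(ħ²/2m) d²/dx², so ⟨T⟩ = −(ħ²/2m) ∫ ψ*·ψ'' dx / ∫|ψ|² dx; with m = 1.
d²/dx² sin(jπx/a) = −(jπ/a)²·sin(jπx/a); on 0 ≤ x ≤ a, ∫sin²(jπx/a) dx = a/2 and ∫sin(jπx/a)·sin(lπx/a) dx = 0 for j ≠ l, so only diagonal terms survive in ∫|ψ|² and ∫ψ·ψ″; ∫ψ·ψ′ dx = [ψ²/2] between the walls = 0.
State is unnormalized: ∫|ψ|² dx = 12.212, and ∫ψ*·(−ħ²/2m · ψ'') dx = 76.366, so ⟨T⟩ = 76.366 / 12.212.
⟨T⟩ = 6.2535.

6.25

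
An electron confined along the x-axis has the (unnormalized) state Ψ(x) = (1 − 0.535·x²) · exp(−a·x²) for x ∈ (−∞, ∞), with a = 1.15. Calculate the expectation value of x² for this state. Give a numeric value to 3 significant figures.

⟨x²⟩ = ∫ x²·|Ψ|² dx / ∫|Ψ|² dx (integrals over the domain).
Expand each integrand as polynomial × e^(−2ax²) and use ∫x^(2j)·e^(−2ax²) dx = (2j−1)!!/(4a)^j · √(π/(2a)), odd powers → 0; here √(π/(2a)) = 1.1687.
State is unnormalized: ∫|Ψ|² dx = 0.94429, and ∫Ψ*·x²·Ψ dx = 0.12832, so ⟨x²⟩ = 0.12832 / 0.94429.
⟨x²⟩ = 0.13589.

0.136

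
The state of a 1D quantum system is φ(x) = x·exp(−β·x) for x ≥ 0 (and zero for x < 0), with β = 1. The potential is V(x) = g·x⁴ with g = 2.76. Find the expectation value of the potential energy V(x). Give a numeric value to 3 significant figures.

⟨V⟩ = ∫ V(x)·|φ|² dx / ∫|φ|² dx.
Every integrand reduces to terms xʲ·e^(−2βx) on [0, ∞); use ∫₀^∞ xʲ·e^(−2βx) dx = j!/(2β)^(j+1).
State is unnormalized: ∫|φ|² dx = 0.25000, and ∫φ*·V(x)·φ dx = 15.525, so ⟨V⟩ = 15.525 / 0.25000.
⟨V⟩ = 62.100.

62.1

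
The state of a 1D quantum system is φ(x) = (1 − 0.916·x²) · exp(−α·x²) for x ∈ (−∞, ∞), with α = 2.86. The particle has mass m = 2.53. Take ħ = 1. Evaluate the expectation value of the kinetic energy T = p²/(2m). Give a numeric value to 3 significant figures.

0.793

T = −(ħ²/2m) d²/dx², so ⟨T⟩ = −(ħ²/2m) ∫ φ*·φ'' dx / ∫|φ|² dx; with m = 2.53.
Expand each integrand as polynomial × e^(−2αx²) and use ∫x^(2j)·e^(−2αx²) dx = (2j−1)!!/(4α)^j · √(π/(2α)), odd powers → 0; here √(π/(2α)) = 0.74110. Differentiate with the product rule, d/dx e^(−αx²) = −2αx·e^(−αx²).
State is unnormalized: ∫|φ|² dx = 0.63667, and ∫φ*·(−ħ²/2m · φ'') dx = 0.50476, so ⟨T⟩ = 0.50476 / 0.63667.
⟨T⟩ = 0.79281.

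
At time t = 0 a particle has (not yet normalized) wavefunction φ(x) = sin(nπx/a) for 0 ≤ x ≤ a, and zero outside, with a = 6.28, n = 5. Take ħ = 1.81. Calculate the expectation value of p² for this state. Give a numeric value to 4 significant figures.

20.50

p² φ = −ħ² d²φ/dx²; ⟨p²⟩ = −ħ² ∫ φ*·φ'' dx / ∫|φ|² dx.
d/dx sin(nπx/a) = (nπ/a)·cos(nπx/a) and d²/dx² sin(nπx/a) = −(nπ/a)²·sin(nπx/a); on 0 ≤ x ≤ a, ∫sin²(nπx/a) dx = a/2 and ∫sin(nπx/a)·cos(nπx/a) dx = 0.
State is unnormalized: ∫|φ|² dx = 3.1400, and ∫φ*·(−ħ² φ'') dx = 64.359, so ⟨p²⟩ = 64.359 / 3.1400.
⟨p²⟩ = 20.496.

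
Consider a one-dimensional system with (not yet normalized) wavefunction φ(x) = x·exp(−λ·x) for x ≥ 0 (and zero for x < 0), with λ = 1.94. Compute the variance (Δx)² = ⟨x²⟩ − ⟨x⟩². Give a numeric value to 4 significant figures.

Compute ⟨x⟩ and ⟨x²⟩ separately, then (Δx)² = ⟨x²⟩ − ⟨x⟩².
Every integrand reduces to terms xʲ·e^(−2λx) on [0, ∞); use ∫₀^∞ xʲ·e^(−2λx) dx = j!/(2λ)^(j+1).
Normalization: ∫|φ|² dx = 0.034240.
⟨x⟩ = 0.77320 and ⟨x²⟩ = 0.79711.
(Δx)² = 0.79711 − (0.77320)² = 0.19928.

0.1993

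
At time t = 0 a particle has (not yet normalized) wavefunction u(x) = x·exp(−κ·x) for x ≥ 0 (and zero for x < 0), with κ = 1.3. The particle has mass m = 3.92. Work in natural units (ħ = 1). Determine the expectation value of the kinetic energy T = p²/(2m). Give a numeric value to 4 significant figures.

T = −(ħ²/2m) d²/dx², so ⟨T⟩ = −(ħ²/2m) ∫ u*·u'' dx / ∫|u|² dx; with m = 3.92.
Differentiate x·exp(−κ·x) with the product rule; every integrand then reduces to terms xʲ·e^(−2κx) on [0, ∞), with ∫₀^∞ xʲ·e^(−2κx) dx = j!/(2κ)^(j+1).
State is unnormalized: ∫|u|² dx = 0.11379, and ∫u*·(−ħ²/2m · u'') dx = 0.024529, so ⟨T⟩ = 0.024529 / 0.11379.
⟨T⟩ = 0.21556.

0.2156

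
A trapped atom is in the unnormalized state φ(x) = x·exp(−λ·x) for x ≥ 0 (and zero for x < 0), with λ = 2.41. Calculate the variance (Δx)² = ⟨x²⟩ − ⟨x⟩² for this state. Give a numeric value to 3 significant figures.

0.129

Compute ⟨x⟩ and ⟨x²⟩ separately, then (Δx)² = ⟨x²⟩ − ⟨x⟩².
Every integrand reduces to terms xʲ·e^(−2λx) on [0, ∞); use ∫₀^∞ xʲ·e^(−2λx) dx = j!/(2λ)^(j+1).
Normalization: ∫|φ|² dx = 0.017860.
⟨x⟩ = 0.62241 and ⟨x²⟩ = 0.51652.
(Δx)² = 0.51652 − (0.62241)² = 0.12913.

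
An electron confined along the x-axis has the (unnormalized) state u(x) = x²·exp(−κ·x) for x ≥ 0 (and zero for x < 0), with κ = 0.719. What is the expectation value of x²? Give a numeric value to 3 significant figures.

14.5

⟨x²⟩ = ∫ x²·|u|² dx / ∫|u|² dx (integrals over the domain).
Every integrand reduces to terms xʲ·e^(−2κx) on [0, ∞); use ∫₀^∞ xʲ·e^(−2κx) dx = j!/(2κ)^(j+1).
State is unnormalized: ∫|u|² dx = 3.9032, and ∫u*·x²·u dx = 56.627, so ⟨x²⟩ = 56.627 / 3.9032.
⟨x²⟩ = 14.508.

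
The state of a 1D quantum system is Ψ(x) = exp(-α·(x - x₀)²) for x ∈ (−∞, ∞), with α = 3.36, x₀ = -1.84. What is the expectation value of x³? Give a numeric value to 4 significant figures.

-6.640

⟨x³⟩ = ∫ x³·|Ψ|² dx / ∫|Ψ|² dx (integrals over the domain).
Gaussian moments (u = x − x₀): ∫u^(2j)·e^(−2αu²) du = (2j−1)!!/(4α)^j · √(π/(2α)), odd powers integrate to 0; here √(π/(2α)) = 0.68374.
State is unnormalized: ∫|Ψ|² dx = 0.68374, and ∫Ψ*·x³·Ψ dx = -4.5402, so ⟨x³⟩ = -4.5402 / 0.68374.
⟨x³⟩ = -6.6402.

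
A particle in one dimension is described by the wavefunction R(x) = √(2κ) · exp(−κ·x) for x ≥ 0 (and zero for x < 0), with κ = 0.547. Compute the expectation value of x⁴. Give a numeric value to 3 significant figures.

⟨x⁴⟩ = ∫ x⁴·|R|² dx (integrals over the domain).
Every integrand reduces to terms xʲ·e^(−2κx) on [0, ∞); use ∫₀^∞ xʲ·e^(−2κx) dx = j!/(2κ)^(j+1).
⟨x⁴⟩ = 16.755.

16.8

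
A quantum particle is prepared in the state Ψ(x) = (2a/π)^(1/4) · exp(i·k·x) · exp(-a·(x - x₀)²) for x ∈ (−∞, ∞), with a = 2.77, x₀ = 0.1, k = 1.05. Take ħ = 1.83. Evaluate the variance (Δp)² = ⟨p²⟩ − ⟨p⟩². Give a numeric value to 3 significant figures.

Compute ⟨p⟩ and ⟨p²⟩ separately; (Δp)² = ⟨p²⟩ − ⟨p⟩².
Gaussian moments (u = x − x₀): ∫u^(2j)·e^(−2au²) du = (2j−1)!!/(4a)^j · √(π/(2a)), odd powers integrate to 0; here √(π/(2a)) = 0.75304. Derivatives: Ψ′ = (ik − 2au)·Ψ, Ψ″ = ((ik − 2au)² − 2a)·Ψ; the odd-in-u pieces drop out.
⟨p⟩ = 1.9215 and ⟨p²⟩ = 12.969.
(Δp)² = 12.969 − (1.9215)² = 9.2765.

9.28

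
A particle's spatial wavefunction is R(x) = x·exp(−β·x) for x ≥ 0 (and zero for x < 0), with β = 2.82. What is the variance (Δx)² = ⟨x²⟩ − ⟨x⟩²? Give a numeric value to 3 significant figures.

0.0943

Compute ⟨x⟩ and ⟨x²⟩ separately, then (Δx)² = ⟨x²⟩ − ⟨x⟩².
Every integrand reduces to terms xʲ·e^(−2βx) on [0, ∞); use ∫₀^∞ xʲ·e^(−2βx) dx = j!/(2β)^(j+1).
Normalization: ∫|R|² dx = 0.011148.
⟨x⟩ = 0.53191 and ⟨x²⟩ = 0.37724.
(Δx)² = 0.37724 − (0.53191)² = 0.094311.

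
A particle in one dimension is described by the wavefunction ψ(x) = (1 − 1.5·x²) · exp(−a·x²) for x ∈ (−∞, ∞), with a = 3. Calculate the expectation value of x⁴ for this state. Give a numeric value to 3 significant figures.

⟨x⁴⟩ = ∫ x⁴·|ψ|² dx / ∫|ψ|² dx (integrals over the domain).
Expand each integrand as polynomial × e^(−2ax²) and use ∫x^(2j)·e^(−2ax²) dx = (2j−1)!!/(4a)^j · √(π/(2a)), odd powers → 0; here √(π/(2a)) = 0.72360.
State is unnormalized: ∫|ψ|² dx = 0.57662, and ∫ψ*·x⁴·ψ dx = 0.0044754, so ⟨x⁴⟩ = 0.0044754 / 0.57662.
⟨x⁴⟩ = 0.0077614.

0.00776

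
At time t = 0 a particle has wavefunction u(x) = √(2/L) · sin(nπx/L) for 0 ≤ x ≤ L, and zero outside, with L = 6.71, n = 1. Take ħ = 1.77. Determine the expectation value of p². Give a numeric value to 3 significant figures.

0.687

p² u = −ħ² d²u/dx²; ⟨p²⟩ = −ħ² ∫ u*·u'' dx.
d/dx sin(nπx/L) = (nπ/L)·cos(nπx/L) and d²/dx² sin(nπx/L) = −(nπ/L)²·sin(nπx/L); on 0 ≤ x ≤ L, ∫sin²(nπx/L) dx = L/2 and ∫sin(nπx/L)·cos(nπx/L) dx = 0.
⟨p²⟩ = 0.68675.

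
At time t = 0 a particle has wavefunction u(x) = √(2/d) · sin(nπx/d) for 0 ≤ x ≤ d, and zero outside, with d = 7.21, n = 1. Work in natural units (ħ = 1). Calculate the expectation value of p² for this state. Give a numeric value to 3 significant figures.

0.190

p² u = −ħ² d²u/dx²; ⟨p²⟩ = −ħ² ∫ u*·u'' dx.
d/dx sin(nπx/d) = (nπ/d)·cos(nπx/d) and d²/dx² sin(nπx/d) = −(nπ/d)²·sin(nπx/d); on 0 ≤ x ≤ d, ∫sin²(nπx/d) dx = d/2 and ∫sin(nπx/d)·cos(nπx/d) dx = 0.
⟨p²⟩ = 0.18986.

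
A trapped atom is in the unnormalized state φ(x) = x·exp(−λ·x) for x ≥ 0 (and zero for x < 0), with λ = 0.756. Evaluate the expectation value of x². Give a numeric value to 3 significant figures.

⟨x²⟩ = ∫ x²·|φ|² dx / ∫|φ|² dx (integrals over the domain).
Every integrand reduces to terms xʲ·e^(−2λx) on [0, ∞); use ∫₀^∞ xʲ·e^(−2λx) dx = j!/(2λ)^(j+1).
State is unnormalized: ∫|φ|² dx = 0.57859, and ∫φ*·x²·φ dx = 3.0371, so ⟨x²⟩ = 3.0371 / 0.57859.
⟨x²⟩ = 5.2490.

5.25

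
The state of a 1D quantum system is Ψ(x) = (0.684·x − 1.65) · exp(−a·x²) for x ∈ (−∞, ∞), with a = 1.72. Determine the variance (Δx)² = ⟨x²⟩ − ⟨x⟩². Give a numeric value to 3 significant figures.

Compute ⟨x⟩ and ⟨x²⟩ separately, then (Δx)² = ⟨x²⟩ − ⟨x⟩².
Expand each integrand as polynomial × e^(−2ax²) and use ∫x^(2j)·e^(−2ax²) dx = (2j−1)!!/(4a)^j · √(π/(2a)), odd powers → 0; here √(π/(2a)) = 0.95564.
Normalization: ∫|Ψ|² dx = 2.6667.
⟨x⟩ = -0.11757 and ⟨x²⟩ = 0.15243.
(Δx)² = 0.15243 − (-0.11757)² = 0.13861.

0.139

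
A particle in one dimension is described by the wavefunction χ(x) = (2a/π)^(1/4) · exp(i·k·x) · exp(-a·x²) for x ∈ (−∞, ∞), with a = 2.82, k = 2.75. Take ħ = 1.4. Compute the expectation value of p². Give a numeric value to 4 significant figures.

20.35

p² χ = −ħ² d²χ/dx²; ⟨p²⟩ = −ħ² ∫ χ*·χ'' dx.
Gaussian moments: ∫x^(2j)·e^(−2ax²) dx = (2j−1)!!/(4a)^j · √(π/(2a)), odd powers integrate to 0; here √(π/(2a)) = 0.74634. Derivatives: χ′ = (ik − 2ax)·χ, χ″ = ((ik − 2ax)² − 2a)·χ; the odd-in-x pieces drop out.
⟨p²⟩ = 20.350.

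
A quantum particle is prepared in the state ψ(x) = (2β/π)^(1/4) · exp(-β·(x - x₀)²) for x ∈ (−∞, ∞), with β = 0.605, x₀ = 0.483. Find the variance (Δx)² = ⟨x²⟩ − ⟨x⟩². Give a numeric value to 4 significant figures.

Compute ⟨x⟩ and ⟨x²⟩ separately, then (Δx)² = ⟨x²⟩ − ⟨x⟩².
Gaussian moments (u = x − x₀): ∫u^(2j)·e^(−2βu²) du = (2j−1)!!/(4β)^j · √(π/(2β)), odd powers integrate to 0; here √(π/(2β)) = 1.6113.
⟨x⟩ = 0.48300 and ⟨x²⟩ = 0.64651.
(Δx)² = 0.64651 − (0.48300)² = 0.41322.

0.4132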